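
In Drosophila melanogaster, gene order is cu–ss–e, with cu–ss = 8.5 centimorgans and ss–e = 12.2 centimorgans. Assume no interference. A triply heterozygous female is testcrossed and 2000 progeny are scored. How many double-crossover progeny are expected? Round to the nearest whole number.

Map distances give recombination frequencies of 0.085 and 0.122 for the two intervals.
With no interference, expected double-crossover frequency = 0.085 × 0.122 = 0.01037.
Expected number = 0.01037 × 2000 = 20.74 ≈ 21.

21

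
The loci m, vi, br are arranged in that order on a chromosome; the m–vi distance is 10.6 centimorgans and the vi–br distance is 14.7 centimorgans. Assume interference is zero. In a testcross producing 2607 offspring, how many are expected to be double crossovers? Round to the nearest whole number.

41

Map distances give recombination frequencies of 0.106 and 0.147 for the two intervals.
With no interference, expected double-crossover frequency = 0.106 × 0.147 = 0.01558.
Expected number = 0.01558 × 2607 = 40.62 ≈ 41.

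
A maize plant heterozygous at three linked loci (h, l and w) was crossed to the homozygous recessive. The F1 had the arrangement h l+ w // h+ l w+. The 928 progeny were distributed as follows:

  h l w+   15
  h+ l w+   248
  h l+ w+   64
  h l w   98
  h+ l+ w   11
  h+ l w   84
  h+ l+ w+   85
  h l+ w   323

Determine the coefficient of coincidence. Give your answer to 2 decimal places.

0.66

The two rarest classes, h+ l+ w and h l w+, are the double crossovers. Comparing them with the parentals, only the h allele has switched, so h is the middle locus and the order is w – h – l.
w–h: (148 + 26)/928 = 0.1875; h–l: (183 + 26)/928 = 0.2252.
Expected DCO frequency = 0.1875 × 0.2252 ≈ 0.04222; observed = 26/928 ≈ 0.02802.
Coefficient of coincidence = 0.02802/0.04222 ≈ 0.66.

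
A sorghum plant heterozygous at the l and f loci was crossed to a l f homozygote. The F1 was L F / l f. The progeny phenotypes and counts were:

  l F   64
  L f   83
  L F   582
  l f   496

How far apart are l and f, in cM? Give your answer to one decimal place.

The recombinant classes are L f and l F: 83 + 64 = 147.
Recombination frequency = 147/1225 = 0.1200 ≈ 12.0%, i.e. 12.0 cM.

12.0 cM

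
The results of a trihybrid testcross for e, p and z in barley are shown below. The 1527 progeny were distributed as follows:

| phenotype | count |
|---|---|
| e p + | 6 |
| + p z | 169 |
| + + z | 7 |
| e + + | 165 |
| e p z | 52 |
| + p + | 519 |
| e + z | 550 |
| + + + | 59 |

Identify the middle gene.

e

The two most frequent reciprocal classes, e + z and + p +, are the parental types, so the F1 was e + z / + p +.
The two rarest classes, + + z and e p +, are the double crossovers. Comparing them with the parentals, only the e allele has switched, so e is the middle locus and the order is z – e – p.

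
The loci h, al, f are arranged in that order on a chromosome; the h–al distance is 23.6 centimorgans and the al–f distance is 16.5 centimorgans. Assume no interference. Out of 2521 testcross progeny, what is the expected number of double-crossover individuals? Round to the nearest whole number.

Map distances give recombination frequencies of 0.236 and 0.165 for the two intervals.
With no interference, expected double-crossover frequency = 0.236 × 0.165 = 0.03894.
Expected number = 0.03894 × 2521 = 98.17 ≈ 98.

98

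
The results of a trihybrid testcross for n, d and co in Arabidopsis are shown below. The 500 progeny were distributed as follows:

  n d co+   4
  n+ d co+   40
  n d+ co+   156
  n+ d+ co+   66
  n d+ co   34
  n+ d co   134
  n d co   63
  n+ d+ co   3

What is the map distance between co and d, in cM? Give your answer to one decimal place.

16.2 cM

The two most frequent reciprocal classes, n d+ co+ and n+ d co, are the parental types, so the F1 was n d+ co+ / n+ d co.
The two rarest classes, n d co+ and n+ d+ co, are the double crossovers. Comparing them with the parentals, only the d allele has switched, so d is the middle locus and the order is co – d – n.
Crossovers in the co–d interval produce the single-crossover classes n d+ co and n+ d co+ (34 + 40 = 74) plus the double crossovers (7).
RF(co–d) = (74 + 7) / 500 = 81/500 = 0.1620 → 16.2 cM.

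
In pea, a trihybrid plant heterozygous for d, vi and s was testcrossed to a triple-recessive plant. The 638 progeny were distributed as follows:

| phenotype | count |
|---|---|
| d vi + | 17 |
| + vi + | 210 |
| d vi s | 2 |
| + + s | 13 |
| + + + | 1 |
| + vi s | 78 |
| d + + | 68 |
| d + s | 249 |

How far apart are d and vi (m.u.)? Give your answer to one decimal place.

5.2 m.u.

The two most frequent reciprocal classes, d + s and + vi +, are the parental types, so the F1 was d + s / + vi +.
The two rarest classes, d vi s and + + +, are the double crossovers. Comparing them with the parentals, only the vi allele has switched, so vi is the middle locus and the order is s – vi – d.
Crossovers in the vi–d interval produce the single-crossover classes + + s and d vi + (13 + 17 = 30) plus the double crossovers (3).
RF(vi–d) = (30 + 3) / 638 = 33/638 = 0.0517 → 5.2 m.u.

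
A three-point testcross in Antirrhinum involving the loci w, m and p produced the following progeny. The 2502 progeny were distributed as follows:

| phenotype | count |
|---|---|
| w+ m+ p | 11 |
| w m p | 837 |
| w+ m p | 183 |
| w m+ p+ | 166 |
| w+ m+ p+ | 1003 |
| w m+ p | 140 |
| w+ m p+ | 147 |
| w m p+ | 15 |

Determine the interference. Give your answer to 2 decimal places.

0.45

The two most frequent reciprocal classes, w+ m+ p+ and w m p, are the parental types, so the F1 was w+ m+ p+ / w m p.
The two rarest classes, w+ m+ p and w m p+, are the double crossovers. Comparing them with the parentals, only the p allele has switched, so p is the middle locus and the order is m – p – w.
m–p: (287 + 26)/2502 = 0.1251; p–w: (349 + 26)/2502 = 0.1499.
Expected DCO frequency = 0.1251 × 0.1499 ≈ 0.01875; observed = 26/2502 ≈ 0.01039.
Coefficient of coincidence = 0.01039/0.01875 ≈ 0.55; interference = 1 − 0.55 = 0.45.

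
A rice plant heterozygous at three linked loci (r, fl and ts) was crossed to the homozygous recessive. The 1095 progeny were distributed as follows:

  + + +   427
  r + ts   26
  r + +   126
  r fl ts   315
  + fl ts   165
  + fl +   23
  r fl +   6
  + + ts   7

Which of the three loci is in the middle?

ts

The two most frequent reciprocal classes, r fl ts and + + +, are the parental types, so the F1 was r fl ts / + + +.
The two rarest classes, r fl + and + + ts, are the double crossovers. Comparing them with the parentals, only the ts allele has switched, so ts is the middle locus and the order is fl – ts – r.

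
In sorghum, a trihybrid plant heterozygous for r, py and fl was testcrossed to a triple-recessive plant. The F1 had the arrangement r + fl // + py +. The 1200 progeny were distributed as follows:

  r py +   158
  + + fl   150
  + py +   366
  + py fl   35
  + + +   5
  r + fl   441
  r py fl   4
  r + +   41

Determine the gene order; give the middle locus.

py

The two rarest classes, r py fl and + + +, are the double crossovers. Comparing them with the parentals, only the py allele has switched, so py is the middle locus and the order is r – py – fl.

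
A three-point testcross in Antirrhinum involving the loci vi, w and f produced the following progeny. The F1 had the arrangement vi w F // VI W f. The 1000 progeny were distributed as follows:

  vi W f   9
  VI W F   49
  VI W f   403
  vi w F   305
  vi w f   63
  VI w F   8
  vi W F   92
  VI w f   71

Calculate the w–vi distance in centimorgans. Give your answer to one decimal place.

The two rarest classes, VI w F and vi W f, are the double crossovers. Comparing them with the parentals, only the vi allele has switched, so vi is the middle locus and the order is w – vi – f.
Crossovers in the w–vi interval produce the single-crossover classes vi W F and VI w f (92 + 71 = 163) plus the double crossovers (17).
RF(w–vi) = (163 + 17) / 1000 = 180/1000 = 0.1800 → 18.0 centimorgans.

18.0 centimorgans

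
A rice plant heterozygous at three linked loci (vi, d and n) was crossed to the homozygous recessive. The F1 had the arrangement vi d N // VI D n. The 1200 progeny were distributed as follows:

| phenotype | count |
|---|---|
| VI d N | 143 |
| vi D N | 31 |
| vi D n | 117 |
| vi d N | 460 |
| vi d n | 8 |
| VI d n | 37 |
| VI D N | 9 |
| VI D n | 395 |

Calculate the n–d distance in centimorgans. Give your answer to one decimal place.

The two rarest classes, vi d n and VI D N, are the double crossovers. Comparing them with the parentals, only the n allele has switched, so n is the middle locus and the order is vi – n – d.
Crossovers in the n–d interval produce the single-crossover classes vi D N and VI d n (31 + 37 = 68) plus the double crossovers (17).
RF(n–d) = (68 + 17) / 1200 = 85/1200 = 0.0708 → 7.1 centimorgans.

7.1 centimorgans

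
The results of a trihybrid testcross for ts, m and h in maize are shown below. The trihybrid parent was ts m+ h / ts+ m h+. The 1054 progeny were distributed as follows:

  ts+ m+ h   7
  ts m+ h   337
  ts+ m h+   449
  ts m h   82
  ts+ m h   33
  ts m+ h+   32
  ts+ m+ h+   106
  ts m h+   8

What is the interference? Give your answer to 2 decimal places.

0.03

The two rarest classes, ts+ m+ h and ts m h+, are the double crossovers. Comparing them with the parentals, only the ts allele has switched, so ts is the middle locus and the order is h – ts – m.
h–ts: (65 + 15)/1054 = 0.0759; ts–m: (188 + 15)/1054 = 0.1926.
Expected DCO frequency = 0.0759 × 0.1926 ≈ 0.01462; observed = 15/1054 ≈ 0.01423.
Coefficient of coincidence = 0.01423/0.01462 ≈ 0.97; interference = 1 − 0.97 = 0.03.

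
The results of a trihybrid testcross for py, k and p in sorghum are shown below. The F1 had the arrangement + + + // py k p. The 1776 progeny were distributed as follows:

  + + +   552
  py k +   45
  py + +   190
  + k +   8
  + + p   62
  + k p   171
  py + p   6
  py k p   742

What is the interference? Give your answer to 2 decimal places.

The two rarest classes, + k + and py + p, are the double crossovers. Comparing them with the parentals, only the k allele has switched, so k is the middle locus and the order is py – k – p.
py–k: (361 + 14)/1776 = 0.2111; k–p: (107 + 14)/1776 = 0.0681.
Expected DCO frequency = 0.2111 × 0.0681 ≈ 0.01438; observed = 14/1776 ≈ 0.00788.
Coefficient of coincidence = 0.00788/0.01438 ≈ 0.55; interference = 1 − 0.55 = 0.45.

0.45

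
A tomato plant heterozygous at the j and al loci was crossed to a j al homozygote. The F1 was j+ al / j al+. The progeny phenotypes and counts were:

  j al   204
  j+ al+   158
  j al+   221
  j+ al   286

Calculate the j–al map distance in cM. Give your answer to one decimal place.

41.7 cM

The recombinant classes are j+ al+ and j al: 158 + 204 = 362.
Recombination frequency = 362/869 = 0.4166 ≈ 41.7%, i.e. 41.7 cM.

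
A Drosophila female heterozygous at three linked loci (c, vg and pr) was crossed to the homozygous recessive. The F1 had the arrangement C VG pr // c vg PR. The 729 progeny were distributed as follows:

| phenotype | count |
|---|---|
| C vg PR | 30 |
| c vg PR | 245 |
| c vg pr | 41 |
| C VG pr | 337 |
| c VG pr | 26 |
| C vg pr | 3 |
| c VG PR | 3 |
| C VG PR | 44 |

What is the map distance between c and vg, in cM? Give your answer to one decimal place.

The two rarest classes, C vg pr and c VG PR, are the double crossovers. Comparing them with the parentals, only the vg allele has switched, so vg is the middle locus and the order is pr – vg – c.
Crossovers in the vg–c interval produce the single-crossover classes c VG pr and C vg PR (26 + 30 = 56) plus the double crossovers (6).
RF(vg–c) = (56 + 6) / 729 = 62/729 = 0.0850 → 8.5 cM.

8.5 cM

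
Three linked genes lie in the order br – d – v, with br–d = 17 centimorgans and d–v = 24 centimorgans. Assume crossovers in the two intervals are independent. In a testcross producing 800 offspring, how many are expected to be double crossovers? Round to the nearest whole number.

33

Map distances give recombination frequencies of 0.170 and 0.240 for the two intervals.
With no interference, expected double-crossover frequency = 0.170 × 0.240 = 0.04080.
Expected number = 0.04080 × 800 = 32.64 ≈ 33.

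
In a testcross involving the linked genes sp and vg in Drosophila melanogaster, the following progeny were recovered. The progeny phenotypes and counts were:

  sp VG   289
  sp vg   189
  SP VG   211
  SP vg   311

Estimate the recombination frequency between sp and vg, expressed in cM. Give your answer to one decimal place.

40.0 cM

The two most frequent classes, SP vg (311) and sp VG (289), are the parental types, so the F1 was SP vg / sp VG.
The recombinant classes are SP VG and sp vg: 211 + 189 = 400.
Recombination frequency = 400/1000 = 0.4000 ≈ 40.0%, i.e. 40.0 cM.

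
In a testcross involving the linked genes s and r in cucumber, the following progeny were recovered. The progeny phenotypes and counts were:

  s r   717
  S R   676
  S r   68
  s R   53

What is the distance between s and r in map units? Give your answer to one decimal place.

8.0 map units

The two most frequent classes, S R (676) and s r (717), are the parental types, so the F1 was S R / s r.
The recombinant classes are S r and s R: 68 + 53 = 121.
Recombination frequency = 121/1514 = 0.0799 ≈ 8.0%, i.e. 8.0 map units.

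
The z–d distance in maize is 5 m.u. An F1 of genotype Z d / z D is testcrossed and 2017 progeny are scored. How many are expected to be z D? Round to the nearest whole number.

958

A map distance of 5 m.u. corresponds to a recombination frequency of 0.050.
The F1 is Z d / z D, so z D is a parental gamete class with expected frequency (1 − r)/2 = 0.950/2 = 0.4750.
Expected number = 0.4750 × 2017 = 958.07 ≈ 958.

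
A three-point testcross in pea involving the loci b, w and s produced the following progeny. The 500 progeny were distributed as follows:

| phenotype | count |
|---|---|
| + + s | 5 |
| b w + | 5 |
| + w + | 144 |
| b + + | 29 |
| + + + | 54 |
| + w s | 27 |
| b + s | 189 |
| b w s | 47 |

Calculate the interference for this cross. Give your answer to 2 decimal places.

0.32

The two most frequent reciprocal classes, + w + and b + s, are the parental types, so the F1 was + w + / b + s.
The two rarest classes, b w + and + + s, are the double crossovers. Comparing them with the parentals, only the b allele has switched, so b is the middle locus and the order is w – b – s.
w–b: (101 + 10)/500 = 0.2220; b–s: (56 + 10)/500 = 0.1320.
Expected DCO frequency = 0.2220 × 0.1320 ≈ 0.02930; observed = 10/500 ≈ 0.02000.
Coefficient of coincidence = 0.02000/0.02930 ≈ 0.68; interference = 1 − 0.68 = 0.32.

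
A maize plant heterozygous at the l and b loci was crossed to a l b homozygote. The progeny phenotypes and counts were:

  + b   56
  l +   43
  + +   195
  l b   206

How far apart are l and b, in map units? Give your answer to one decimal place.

19.8 map units

The two most frequent classes, + + (195) and l b (206), are the parental types, so the F1 was + + / l b.
The recombinant classes are + b and l +: 56 + 43 = 99.
Recombination frequency = 99/500 = 0.1980 ≈ 19.8%, i.e. 19.8 map units.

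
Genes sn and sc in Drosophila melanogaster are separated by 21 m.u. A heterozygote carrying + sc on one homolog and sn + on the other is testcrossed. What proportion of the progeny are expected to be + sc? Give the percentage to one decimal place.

A map distance of 21 m.u. corresponds to a recombination frequency of 0.210.
The F1 is + sc / sn +, so + sc is a parental gamete class with expected frequency (1 − r)/2 = 0.790/2 = 0.3950.
That is 0.3950 = 39.5% of the progeny.

39.5%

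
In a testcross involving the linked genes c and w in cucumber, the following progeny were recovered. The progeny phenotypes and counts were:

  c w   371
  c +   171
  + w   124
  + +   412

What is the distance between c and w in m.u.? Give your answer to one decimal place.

27.4 m.u.

The two most frequent classes, + + (412) and c w (371), are the parental types, so the F1 was + + / c w.
The recombinant classes are + w and c +: 124 + 171 = 295.
Recombination frequency = 295/1078 = 0.2737 ≈ 27.4%, i.e. 27.4 m.u.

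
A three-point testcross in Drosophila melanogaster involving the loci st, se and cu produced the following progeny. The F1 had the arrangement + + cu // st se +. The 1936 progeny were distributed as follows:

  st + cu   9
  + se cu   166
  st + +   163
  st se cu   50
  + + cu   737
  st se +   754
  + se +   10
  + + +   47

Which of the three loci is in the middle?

The two rarest classes, st + cu and + se +, are the double crossovers. Comparing them with the parentals, only the st allele has switched, so st is the middle locus and the order is cu – st – se.

st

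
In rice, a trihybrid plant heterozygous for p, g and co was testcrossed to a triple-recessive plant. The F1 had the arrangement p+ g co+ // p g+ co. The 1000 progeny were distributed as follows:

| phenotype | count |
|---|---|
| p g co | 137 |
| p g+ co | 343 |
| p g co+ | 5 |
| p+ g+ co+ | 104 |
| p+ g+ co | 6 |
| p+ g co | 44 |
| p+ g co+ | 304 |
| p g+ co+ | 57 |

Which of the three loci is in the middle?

p

The two rarest classes, p g co+ and p+ g+ co, are the double crossovers. Comparing them with the parentals, only the p allele has switched, so p is the middle locus and the order is g – p – co.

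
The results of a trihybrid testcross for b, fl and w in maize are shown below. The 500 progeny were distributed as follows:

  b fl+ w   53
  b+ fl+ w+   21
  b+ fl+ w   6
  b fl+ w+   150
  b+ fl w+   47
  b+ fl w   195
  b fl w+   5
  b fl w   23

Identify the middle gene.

The two most frequent reciprocal classes, b fl+ w+ and b+ fl w, are the parental types, so the F1 was b fl+ w+ / b+ fl w.
The two rarest classes, b fl w+ and b+ fl+ w, are the double crossovers. Comparing them with the parentals, only the fl allele has switched, so fl is the middle locus and the order is w – fl – b.

fl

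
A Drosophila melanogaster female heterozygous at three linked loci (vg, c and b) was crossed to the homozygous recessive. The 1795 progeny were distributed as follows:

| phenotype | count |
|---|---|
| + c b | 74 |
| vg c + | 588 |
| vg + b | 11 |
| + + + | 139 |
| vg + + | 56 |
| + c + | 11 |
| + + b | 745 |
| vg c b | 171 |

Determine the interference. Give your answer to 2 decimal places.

The two most frequent reciprocal classes, vg c + and + + b, are the parental types, so the F1 was vg c + / + + b.
The two rarest classes, + c + and vg + b, are the double crossovers. Comparing them with the parentals, only the vg allele has switched, so vg is the middle locus and the order is c – vg – b.
c–vg: (130 + 22)/1795 = 0.0847; vg–b: (310 + 22)/1795 = 0.1850.
Expected DCO frequency = 0.0847 × 0.1850 ≈ 0.01567; observed = 22/1795 ≈ 0.01226.
Coefficient of coincidence = 0.01226/0.01567 ≈ 0.78; interference = 1 − 0.78 = 0.22.

0.22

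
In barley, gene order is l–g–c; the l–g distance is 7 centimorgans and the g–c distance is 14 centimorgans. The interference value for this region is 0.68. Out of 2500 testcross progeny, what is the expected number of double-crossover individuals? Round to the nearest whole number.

Map distances give recombination frequencies of 0.070 and 0.140 for the two intervals.
With interference 0.68 (so coincidence = 0.32), expected double-crossover frequency = 0.070 × 0.140 × 0.32 = 0.00314.
Expected number = 0.00314 × 2500 = 7.84 ≈ 8.

8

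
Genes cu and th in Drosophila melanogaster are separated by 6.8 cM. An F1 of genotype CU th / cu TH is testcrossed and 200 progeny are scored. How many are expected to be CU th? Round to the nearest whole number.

A map distance of 6.8 cM corresponds to a recombination frequency of 0.068.
The F1 is CU th / cu TH, so CU th is a parental gamete class with expected frequency (1 − r)/2 = 0.932/2 = 0.4660.
Expected number = 0.4660 × 200 = 93.20 ≈ 93.

93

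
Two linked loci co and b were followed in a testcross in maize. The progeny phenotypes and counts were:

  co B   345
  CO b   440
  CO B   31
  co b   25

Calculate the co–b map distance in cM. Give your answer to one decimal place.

The two most frequent classes, CO b (440) and co B (345), are the parental types, so the F1 was CO b / co B.
The recombinant classes are CO B and co b: 31 + 25 = 56.
Recombination frequency = 56/841 = 0.0666 ≈ 6.7%, i.e. 6.7 cM.

6.7 cM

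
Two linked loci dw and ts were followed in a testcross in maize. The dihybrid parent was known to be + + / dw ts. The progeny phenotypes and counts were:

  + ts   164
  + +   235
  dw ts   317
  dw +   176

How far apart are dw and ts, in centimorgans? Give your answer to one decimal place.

The recombinant classes are + ts and dw +: 164 + 176 = 340.
Recombination frequency = 340/892 = 0.3812 ≈ 38.1%, i.e. 38.1 centimorgans.

38.1 centimorgans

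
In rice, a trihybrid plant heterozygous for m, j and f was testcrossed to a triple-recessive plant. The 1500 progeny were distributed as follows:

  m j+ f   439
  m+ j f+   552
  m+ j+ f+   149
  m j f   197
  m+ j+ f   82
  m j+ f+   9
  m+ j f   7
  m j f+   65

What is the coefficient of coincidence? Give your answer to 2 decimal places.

The two most frequent reciprocal classes, m j+ f and m+ j f+, are the parental types, so the F1 was m j+ f / m+ j f+.
The two rarest classes, m j+ f+ and m+ j f, are the double crossovers. Comparing them with the parentals, only the f allele has switched, so f is the middle locus and the order is m – f – j.
m–f: (147 + 16)/1500 = 0.1087; f–j: (346 + 16)/1500 = 0.2413.
Expected DCO frequency = 0.1087 × 0.2413 ≈ 0.02623; observed = 16/1500 ≈ 0.01067.
Coefficient of coincidence = 0.01067/0.02623 ≈ 0.41.

0.41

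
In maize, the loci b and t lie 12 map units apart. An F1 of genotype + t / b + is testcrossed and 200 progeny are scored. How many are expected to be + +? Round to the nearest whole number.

12

A map distance of 12 map units corresponds to a recombination frequency of 0.120.
The F1 is + t / b +, so + + is a recombinant gamete class with expected frequency r/2 = 0.120/2 = 0.0600.
Expected number = 0.0600 × 200 = 12.00 ≈ 12.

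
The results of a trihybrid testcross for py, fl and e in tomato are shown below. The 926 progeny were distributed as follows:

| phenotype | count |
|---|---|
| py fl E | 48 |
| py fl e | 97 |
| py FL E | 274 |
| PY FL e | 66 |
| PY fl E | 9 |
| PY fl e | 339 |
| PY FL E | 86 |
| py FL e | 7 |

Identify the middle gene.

The two most frequent reciprocal classes, py FL E and PY fl e, are the parental types, so the F1 was py FL E / PY fl e.
The two rarest classes, py FL e and PY fl E, are the double crossovers. Comparing them with the parentals, only the e allele has switched, so e is the middle locus and the order is py – e – fl.

e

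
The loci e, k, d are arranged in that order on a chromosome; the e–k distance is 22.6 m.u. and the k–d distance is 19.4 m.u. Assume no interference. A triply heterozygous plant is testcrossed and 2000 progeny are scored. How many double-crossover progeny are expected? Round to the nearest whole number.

88

Map distances give recombination frequencies of 0.226 and 0.194 for the two intervals.
With no interference, expected double-crossover frequency = 0.226 × 0.194 = 0.04384.
Expected number = 0.04384 × 2000 = 87.69 ≈ 88.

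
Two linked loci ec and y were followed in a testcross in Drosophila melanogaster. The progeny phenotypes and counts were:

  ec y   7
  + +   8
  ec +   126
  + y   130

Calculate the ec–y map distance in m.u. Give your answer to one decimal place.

The two most frequent classes, + y (130) and ec + (126), are the parental types, so the F1 was + y / ec +.
The recombinant classes are + + and ec y: 8 + 7 = 15.
Recombination frequency = 15/271 = 0.0554 ≈ 5.5%, i.e. 5.5 m.u.

5.5 m.u.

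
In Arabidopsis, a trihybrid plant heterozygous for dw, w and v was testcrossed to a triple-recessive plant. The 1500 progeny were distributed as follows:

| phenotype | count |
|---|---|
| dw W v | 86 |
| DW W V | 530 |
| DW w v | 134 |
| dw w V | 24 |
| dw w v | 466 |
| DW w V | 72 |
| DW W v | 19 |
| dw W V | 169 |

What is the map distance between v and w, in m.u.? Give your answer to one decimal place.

The two most frequent reciprocal classes, dw w v and DW W V, are the parental types, so the F1 was dw w v / DW W V.
The two rarest classes, dw w V and DW W v, are the double crossovers. Comparing them with the parentals, only the v allele has switched, so v is the middle locus and the order is dw – v – w.
Crossovers in the v–w interval produce the single-crossover classes dw W v and DW w V (86 + 72 = 158) plus the double crossovers (43).
RF(v–w) = (158 + 43) / 1500 = 201/1500 = 0.1340 → 13.4 m.u.

13.4 m.u.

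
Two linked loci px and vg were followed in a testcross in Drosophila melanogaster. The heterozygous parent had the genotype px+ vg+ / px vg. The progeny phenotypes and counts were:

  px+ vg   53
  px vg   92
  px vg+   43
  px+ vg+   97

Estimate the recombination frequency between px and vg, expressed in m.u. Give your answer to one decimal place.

The recombinant classes are px+ vg and px vg+: 53 + 43 = 96.
Recombination frequency = 96/285 = 0.3368 ≈ 33.7%, i.e. 33.7 m.u.

33.7 m.u.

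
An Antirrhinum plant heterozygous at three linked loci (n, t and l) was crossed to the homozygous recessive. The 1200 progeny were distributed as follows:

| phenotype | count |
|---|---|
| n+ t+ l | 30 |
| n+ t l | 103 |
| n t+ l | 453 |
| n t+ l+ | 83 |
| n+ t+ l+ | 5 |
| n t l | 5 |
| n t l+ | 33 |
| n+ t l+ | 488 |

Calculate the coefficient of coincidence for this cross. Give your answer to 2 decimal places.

The two most frequent reciprocal classes, n t+ l and n+ t l+, are the parental types, so the F1 was n t+ l / n+ t l+.
The two rarest classes, n t l and n+ t+ l+, are the double crossovers. Comparing them with the parentals, only the t allele has switched, so t is the middle locus and the order is n – t – l.
n–t: (63 + 10)/1200 = 0.0608; t–l: (186 + 10)/1200 = 0.1633.
Expected DCO frequency = 0.0608 × 0.1633 ≈ 0.00993; observed = 10/1200 ≈ 0.00833.
Coefficient of coincidence = 0.00833/0.00993 ≈ 0.84.

0.84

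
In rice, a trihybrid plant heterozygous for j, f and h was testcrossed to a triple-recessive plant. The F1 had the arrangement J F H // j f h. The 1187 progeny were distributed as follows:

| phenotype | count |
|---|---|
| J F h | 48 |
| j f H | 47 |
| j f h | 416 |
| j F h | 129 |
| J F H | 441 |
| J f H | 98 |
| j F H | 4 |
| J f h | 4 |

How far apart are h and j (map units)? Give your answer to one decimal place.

8.7 map units

The two rarest classes, j F H and J f h, are the double crossovers. Comparing them with the parentals, only the j allele has switched, so j is the middle locus and the order is f – j – h.
Crossovers in the j–h interval produce the single-crossover classes J F h and j f H (48 + 47 = 95) plus the double crossovers (8).
RF(j–h) = (95 + 8) / 1187 = 103/1187 = 0.0868 → 8.7 map units.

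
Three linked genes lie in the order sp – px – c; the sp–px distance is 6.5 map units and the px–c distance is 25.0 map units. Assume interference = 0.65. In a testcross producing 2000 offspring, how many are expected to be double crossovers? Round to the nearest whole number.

Map distances give recombination frequencies of 0.065 and 0.250 for the two intervals.
With interference 0.65 (so coincidence = 0.35), expected double-crossover frequency = 0.065 × 0.250 × 0.35 = 0.00569.
Expected number = 0.00569 × 2000 = 11.38 ≈ 11.

11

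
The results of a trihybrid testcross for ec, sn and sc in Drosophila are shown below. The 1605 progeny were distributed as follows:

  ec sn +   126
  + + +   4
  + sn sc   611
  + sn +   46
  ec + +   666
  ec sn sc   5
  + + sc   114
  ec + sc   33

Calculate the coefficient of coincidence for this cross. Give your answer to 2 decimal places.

The two most frequent reciprocal classes, + sn sc and ec + +, are the parental types, so the F1 was + sn sc / ec + +.
The two rarest classes, ec sn sc and + + +, are the double crossovers. Comparing them with the parentals, only the ec allele has switched, so ec is the middle locus and the order is sn – ec – sc.
sn–ec: (240 + 9)/1605 = 0.1551; ec–sc: (79 + 9)/1605 = 0.0548.
Expected DCO frequency = 0.1551 × 0.0548 ≈ 0.00850; observed = 9/1605 ≈ 0.00561.
Coefficient of coincidence = 0.00561/0.00850 ≈ 0.66.

0.66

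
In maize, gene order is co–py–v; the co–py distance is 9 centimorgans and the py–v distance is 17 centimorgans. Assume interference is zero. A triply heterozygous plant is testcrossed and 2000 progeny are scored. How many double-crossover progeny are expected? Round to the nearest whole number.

Map distances give recombination frequencies of 0.090 and 0.170 for the two intervals.
With no interference, expected double-crossover frequency = 0.090 × 0.170 = 0.01530.
Expected number = 0.01530 × 2000 = 30.60 ≈ 31.

31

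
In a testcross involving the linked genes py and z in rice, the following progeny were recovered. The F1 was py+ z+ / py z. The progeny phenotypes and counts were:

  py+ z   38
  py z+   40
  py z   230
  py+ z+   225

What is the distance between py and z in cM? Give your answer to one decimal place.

14.6 cM

The recombinant classes are py+ z and py z+: 38 + 40 = 78.
Recombination frequency = 78/533 = 0.1463 ≈ 14.6%, i.e. 14.6 cM.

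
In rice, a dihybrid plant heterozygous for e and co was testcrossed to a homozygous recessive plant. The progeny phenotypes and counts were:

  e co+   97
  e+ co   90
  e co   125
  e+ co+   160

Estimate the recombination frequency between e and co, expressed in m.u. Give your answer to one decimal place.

39.6 m.u.

The two most frequent classes, e+ co+ (160) and e co (125), are the parental types, so the F1 was e+ co+ / e co.
The recombinant classes are e+ co and e co+: 90 + 97 = 187.
Recombination frequency = 187/472 = 0.3962 ≈ 39.6%, i.e. 39.6 m.u.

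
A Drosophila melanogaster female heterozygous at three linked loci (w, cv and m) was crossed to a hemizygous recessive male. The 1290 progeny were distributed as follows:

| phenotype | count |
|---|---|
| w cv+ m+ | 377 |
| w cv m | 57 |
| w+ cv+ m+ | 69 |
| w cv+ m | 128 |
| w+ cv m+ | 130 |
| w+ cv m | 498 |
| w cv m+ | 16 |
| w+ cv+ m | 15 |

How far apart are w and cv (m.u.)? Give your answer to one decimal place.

12.2 m.u.

The two most frequent reciprocal classes, w cv+ m+ and w+ cv m, are the parental types, so the F1 was w cv+ m+ / w+ cv m.
The two rarest classes, w cv m+ and w+ cv+ m, are the double crossovers. Comparing them with the parentals, only the cv allele has switched, so cv is the middle locus and the order is w – cv – m.
Crossovers in the w–cv interval produce the single-crossover classes w+ cv+ m+ and w cv m (69 + 57 = 126) plus the double crossovers (31).
RF(w–cv) = (126 + 31) / 1290 = 157/1290 = 0.1217 → 12.2 m.u.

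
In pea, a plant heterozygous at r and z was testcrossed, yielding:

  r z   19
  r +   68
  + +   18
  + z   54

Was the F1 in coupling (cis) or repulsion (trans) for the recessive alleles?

trans

The two most frequent classes are + z (54) and r + (68); these are the parental (non-recombinant) types.
So the F1 carried + z on one chromosome and r + on the other — the recessive alleles are on opposite chromosomes (trans / repulsion).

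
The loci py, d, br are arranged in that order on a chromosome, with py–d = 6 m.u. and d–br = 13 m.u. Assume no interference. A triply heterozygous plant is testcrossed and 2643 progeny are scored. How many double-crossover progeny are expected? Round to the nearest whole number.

21

Map distances give recombination frequencies of 0.060 and 0.130 for the two intervals.
With no interference, expected double-crossover frequency = 0.060 × 0.130 = 0.00780.
Expected number = 0.00780 × 2643 = 20.62 ≈ 21.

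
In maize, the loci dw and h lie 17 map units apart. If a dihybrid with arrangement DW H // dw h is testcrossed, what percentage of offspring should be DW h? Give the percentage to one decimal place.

8.5%

A map distance of 17 map units corresponds to a recombination frequency of 0.170.
The F1 is DW H / dw h, so DW h is a recombinant gamete class with expected frequency r/2 = 0.170/2 = 0.0850.
That is 0.0850 = 8.5% of the progeny.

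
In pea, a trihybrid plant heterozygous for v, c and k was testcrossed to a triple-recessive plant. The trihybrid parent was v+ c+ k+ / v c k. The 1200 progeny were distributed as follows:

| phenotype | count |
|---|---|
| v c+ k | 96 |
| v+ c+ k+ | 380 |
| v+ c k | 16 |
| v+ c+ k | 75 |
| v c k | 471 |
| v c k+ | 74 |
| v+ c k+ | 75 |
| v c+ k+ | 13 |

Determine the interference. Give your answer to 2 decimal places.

0.02

The two rarest classes, v c+ k+ and v+ c k, are the double crossovers. Comparing them with the parentals, only the v allele has switched, so v is the middle locus and the order is k – v – c.
k–v: (149 + 29)/1200 = 0.1483; v–c: (171 + 29)/1200 = 0.1667.
Expected DCO frequency = 0.1483 × 0.1667 ≈ 0.02472; observed = 29/1200 ≈ 0.02417.
Coefficient of coincidence = 0.02417/0.02472 ≈ 0.98; interference = 1 − 0.98 = 0.02.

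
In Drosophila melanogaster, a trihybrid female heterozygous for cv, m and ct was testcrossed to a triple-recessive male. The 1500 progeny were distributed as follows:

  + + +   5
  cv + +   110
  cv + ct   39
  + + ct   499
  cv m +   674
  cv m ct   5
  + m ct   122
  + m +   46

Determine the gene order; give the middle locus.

The two most frequent reciprocal classes, cv m + and + + ct, are the parental types, so the F1 was cv m + / + + ct.
The two rarest classes, cv m ct and + + +, are the double crossovers. Comparing them with the parentals, only the ct allele has switched, so ct is the middle locus and the order is cv – ct – m.

ct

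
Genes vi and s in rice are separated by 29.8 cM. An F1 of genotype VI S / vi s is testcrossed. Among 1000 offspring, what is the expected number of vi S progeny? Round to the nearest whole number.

149

A map distance of 29.8 cM corresponds to a recombination frequency of 0.298.
The F1 is VI S / vi s, so vi S is a recombinant gamete class with expected frequency r/2 = 0.298/2 = 0.1490.
Expected number = 0.1490 × 1000 = 149.00 ≈ 149.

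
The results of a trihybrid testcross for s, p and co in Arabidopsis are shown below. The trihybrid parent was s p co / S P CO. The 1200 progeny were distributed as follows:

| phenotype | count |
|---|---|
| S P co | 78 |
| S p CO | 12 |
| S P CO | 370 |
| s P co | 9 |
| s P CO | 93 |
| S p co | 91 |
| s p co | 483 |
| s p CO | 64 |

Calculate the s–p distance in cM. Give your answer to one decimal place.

17.1 cM

The two rarest classes, s P co and S p CO, are the double crossovers. Comparing them with the parentals, only the p allele has switched, so p is the middle locus and the order is s – p – co.
Crossovers in the s–p interval produce the single-crossover classes S p co and s P CO (91 + 93 = 184) plus the double crossovers (21).
RF(s–p) = (184 + 21) / 1200 = 205/1200 = 0.1708 → 17.1 cM.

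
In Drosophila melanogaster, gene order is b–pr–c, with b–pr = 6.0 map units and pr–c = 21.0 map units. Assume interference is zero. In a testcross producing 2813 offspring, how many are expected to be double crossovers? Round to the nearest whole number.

35

Map distances give recombination frequencies of 0.060 and 0.210 for the two intervals.
With no interference, expected double-crossover frequency = 0.060 × 0.210 = 0.01260.
Expected number = 0.01260 × 2813 = 35.44 ≈ 35.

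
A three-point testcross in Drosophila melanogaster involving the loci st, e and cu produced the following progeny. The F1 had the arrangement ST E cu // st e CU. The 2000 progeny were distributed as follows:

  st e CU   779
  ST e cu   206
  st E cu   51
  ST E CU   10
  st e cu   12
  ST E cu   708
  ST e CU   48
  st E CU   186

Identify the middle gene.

cu

The two rarest classes, ST E CU and st e cu, are the double crossovers. Comparing them with the parentals, only the cu allele has switched, so cu is the middle locus and the order is st – cu – e.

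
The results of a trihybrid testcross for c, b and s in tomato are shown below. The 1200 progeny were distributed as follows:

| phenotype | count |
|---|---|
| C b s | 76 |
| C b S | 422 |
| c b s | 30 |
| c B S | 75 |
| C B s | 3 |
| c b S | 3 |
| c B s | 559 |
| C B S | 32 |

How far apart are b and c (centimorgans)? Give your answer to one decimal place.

The two most frequent reciprocal classes, C b S and c B s, are the parental types, so the F1 was C b S / c B s.
The two rarest classes, c b S and C B s, are the double crossovers. Comparing them with the parentals, only the c allele has switched, so c is the middle locus and the order is b – c – s.
Crossovers in the b–c interval produce the single-crossover classes C B S and c b s (32 + 30 = 62) plus the double crossovers (6).
RF(b–c) = (62 + 6) / 1200 = 68/1200 = 0.0567 → 5.7 centimorgans.

5.7 centimorgans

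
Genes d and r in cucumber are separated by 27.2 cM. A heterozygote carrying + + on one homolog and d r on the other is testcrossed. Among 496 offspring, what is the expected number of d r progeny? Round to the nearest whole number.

181

A map distance of 27.2 cM corresponds to a recombination frequency of 0.272.
The F1 is + + / d r, so d r is a parental gamete class with expected frequency (1 − r)/2 = 0.728/2 = 0.3640.
Expected number = 0.3640 × 496 = 180.54 ≈ 181.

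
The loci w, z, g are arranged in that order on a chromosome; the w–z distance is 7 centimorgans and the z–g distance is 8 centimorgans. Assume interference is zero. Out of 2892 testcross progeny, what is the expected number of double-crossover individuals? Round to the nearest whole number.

Map distances give recombination frequencies of 0.070 and 0.080 for the two intervals.
With no interference, expected double-crossover frequency = 0.070 × 0.080 = 0.00560.
Expected number = 0.00560 × 2892 = 16.20 ≈ 16.

16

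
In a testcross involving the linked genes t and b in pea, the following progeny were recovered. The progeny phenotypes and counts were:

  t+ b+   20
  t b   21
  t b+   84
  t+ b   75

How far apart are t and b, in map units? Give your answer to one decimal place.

The two most frequent classes, t+ b (75) and t b+ (84), are the parental types, so the F1 was t+ b / t b+.
The recombinant classes are t+ b+ and t b: 20 + 21 = 41.
Recombination frequency = 41/200 = 0.2050 ≈ 20.5%, i.e. 20.5 map units.

20.5 map units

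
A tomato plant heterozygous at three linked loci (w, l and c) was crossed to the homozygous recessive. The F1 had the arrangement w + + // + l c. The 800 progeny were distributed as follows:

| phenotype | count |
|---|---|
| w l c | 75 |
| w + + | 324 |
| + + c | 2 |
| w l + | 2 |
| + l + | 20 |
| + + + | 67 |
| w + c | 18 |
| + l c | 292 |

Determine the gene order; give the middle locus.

l

The two rarest classes, w l + and + + c, are the double crossovers. Comparing them with the parentals, only the l allele has switched, so l is the middle locus and the order is c – l – w.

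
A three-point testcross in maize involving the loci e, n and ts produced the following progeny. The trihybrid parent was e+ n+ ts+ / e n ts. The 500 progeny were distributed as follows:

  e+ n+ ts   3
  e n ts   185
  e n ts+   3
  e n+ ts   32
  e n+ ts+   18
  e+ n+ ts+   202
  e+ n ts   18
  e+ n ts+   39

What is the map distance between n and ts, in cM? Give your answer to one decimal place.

The two rarest classes, e+ n+ ts and e n ts+, are the double crossovers. Comparing them with the parentals, only the ts allele has switched, so ts is the middle locus and the order is n – ts – e.
Crossovers in the n–ts interval produce the single-crossover classes e+ n ts+ and e n+ ts (39 + 32 = 71) plus the double crossovers (6).
RF(n–ts) = (71 + 6) / 500 = 77/500 = 0.1540 → 15.4 cM.

15.4 cM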